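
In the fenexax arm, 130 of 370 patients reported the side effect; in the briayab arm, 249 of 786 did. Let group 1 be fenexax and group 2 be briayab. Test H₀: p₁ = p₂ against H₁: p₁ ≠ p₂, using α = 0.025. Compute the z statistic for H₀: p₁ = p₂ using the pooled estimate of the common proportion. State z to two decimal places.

z = 1.17

p̂₁ = 130/370 = 0.3514, p̂₂ = 249/786 = 0.3168.
Pooled p̂ = (130+249)/(370+786) = 379/1156 = 0.3279.
SE = √(p̂(1−p̂)(1/n₁+1/n₂)) = √(0.3279·0.6721·0.00397497) = √(0.000875948) = 0.0296.
z = (0.3514 − 0.3168)/0.0296 = 0.0346/0.0296 = 1.17.
p-value = 2·P(Z > 1.168) ≈ 0.2430. With α = 0.025, fail to reject H₀.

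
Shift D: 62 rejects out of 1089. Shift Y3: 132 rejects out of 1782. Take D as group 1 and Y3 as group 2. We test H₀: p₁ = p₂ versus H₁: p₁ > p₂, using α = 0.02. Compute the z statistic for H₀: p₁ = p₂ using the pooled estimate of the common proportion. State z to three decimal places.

p̂₁ = 62/1089 ≈ 0.056933, p̂₂ = 132/1782 ≈ 0.074074.
Pooled p̂ = (62+132)/(1089+1782) = 194/2871 = 0.067572.
SE = √(0.0630063 × 0.00147944) = 0.009655.
z = (0.056933 − 0.074074)/0.009655 = -0.017141/0.009655 = -1.775.
p-value = P(Z > -1.775) ≈ 0.9621; since p > α = 0.02, fail to reject H₀.

z = -1.775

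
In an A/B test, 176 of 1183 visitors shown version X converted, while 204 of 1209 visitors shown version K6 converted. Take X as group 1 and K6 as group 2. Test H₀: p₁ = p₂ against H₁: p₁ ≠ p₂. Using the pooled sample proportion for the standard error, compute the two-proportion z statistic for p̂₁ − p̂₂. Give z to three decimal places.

z = -1.335

p̂₁ = 176/1183 ≈ 0.14877, p̂₂ = 204/1209 ≈ 0.16873.
Pooled p̂ = (176+204)/(1183+1209) = 380/2392 = 0.15886.
SE = √(0.133625 × 0.00167244) = 0.01495.
z = (0.14877 − 0.16873)/0.01495 = -0.01996/0.01495 = -1.335.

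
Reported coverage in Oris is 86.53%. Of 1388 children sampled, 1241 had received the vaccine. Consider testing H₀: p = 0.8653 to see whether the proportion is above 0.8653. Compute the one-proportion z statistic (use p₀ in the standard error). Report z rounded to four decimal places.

z = 3.1420

p̂ = 1241/1388 ≈ 0.8940922.
SE = √(p₀(1−p₀)/n) = √(0.11656/1388) = 0.0091637.
z = (0.8940922 − 0.8653)/0.0091637 = 0.0287922/0.0091637 = 3.1420.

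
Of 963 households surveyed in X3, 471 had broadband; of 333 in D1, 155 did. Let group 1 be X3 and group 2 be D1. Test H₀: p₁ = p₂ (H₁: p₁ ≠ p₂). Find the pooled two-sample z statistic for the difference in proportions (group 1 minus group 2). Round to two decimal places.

p̂₁ = 471/963 = 0.4891, p̂₂ = 155/333 = 0.4655.
Pooled p̂ = (471+155)/(963+333) = 626/1296 = 0.4830.
SE = √(p̂(1−p̂)(1/n₁+1/n₂)) = √(0.4830·0.5170·0.00404142) = √(0.00100919) = 0.0318.
z = (0.4891 − 0.4655)/0.0318 = 0.0236/0.0318 = 0.74.
Two-sided p-value ≈ 2·Φ(−0.744) = 0.4570.

z = 0.74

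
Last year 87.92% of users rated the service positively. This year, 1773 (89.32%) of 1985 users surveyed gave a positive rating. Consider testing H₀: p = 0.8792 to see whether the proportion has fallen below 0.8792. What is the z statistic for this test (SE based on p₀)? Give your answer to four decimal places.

p̂ = 1773/1985 = 0.8931990.
Standard error under H₀: √(0.8792×0.1208/1985) = 0.0073147.
z = (0.8931990 − 0.8792)/0.0073147 = 0.0139990/0.0073147 = 1.9138.
p-value = P(Z < 1.914) ≈ 0.9722.

z = 1.9138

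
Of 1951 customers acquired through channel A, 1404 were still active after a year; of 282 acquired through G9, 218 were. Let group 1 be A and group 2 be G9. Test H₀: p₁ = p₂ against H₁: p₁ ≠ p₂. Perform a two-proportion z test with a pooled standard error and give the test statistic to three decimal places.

z = -1.881

p̂₁ = 1404/1951 = 0.71963, p̂₂ = 218/282 = 0.77305.
Pooled p̂ = (1404+218)/(1951+282) = 1622/2233 = 0.72638.
SE = √(p̂(1−p̂)(1/n₁+1/n₂)) = √(0.72638·0.27362·0.00405866) = √(0.000806672) = 0.02840.
z = (0.71963 − 0.77305)/0.02840 = -0.05342/0.02840 = -1.881.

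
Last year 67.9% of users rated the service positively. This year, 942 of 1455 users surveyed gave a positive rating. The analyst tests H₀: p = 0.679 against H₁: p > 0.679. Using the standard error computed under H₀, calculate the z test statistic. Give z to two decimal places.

p̂ = 942/1455 ≈ 0.64742.
SE = √(p₀(1−p₀)/n) = √(0.21796/1455) = 0.01224.
z = (0.64742 − 0.679)/0.01224 = -0.03158/0.01224 = -2.58.
p-value = P(Z > -2.580) ≈ 0.9951.

z = -2.58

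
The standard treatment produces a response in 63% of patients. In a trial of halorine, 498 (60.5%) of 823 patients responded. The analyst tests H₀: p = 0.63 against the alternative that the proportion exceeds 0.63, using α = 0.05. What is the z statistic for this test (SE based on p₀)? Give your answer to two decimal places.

z = -1.48

p̂ = 498/823 = 0.6051.
Under H₀, SE = √(0.63·0.37/823) = √(0.000283232) = 0.0168.
z = (0.6051 − 0.63)/0.0168 = -0.0249/0.0168 = -1.48.
p-value = P(Z > -1.479) ≈ 0.9305, so at α = 0.05 we fail to reject H₀.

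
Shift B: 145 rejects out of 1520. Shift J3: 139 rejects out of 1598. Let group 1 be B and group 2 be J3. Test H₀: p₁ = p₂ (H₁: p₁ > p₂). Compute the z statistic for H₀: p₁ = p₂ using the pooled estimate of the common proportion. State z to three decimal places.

p̂₁ = 145/1520 = 0.09539, p̂₂ = 139/1598 = 0.08698.
Pooled p̂ = (145+139)/(1520+1598) = 284/3118 = 0.09108.
SE = √(p̂(1−p̂)(1/n₁+1/n₂)) = √(0.09108·0.90892·0.00128368) = √(0.000106273) = 0.01031.
z = (0.09539 − 0.08698)/0.01031 = 0.00841/0.01031 = 0.816.

z = 0.816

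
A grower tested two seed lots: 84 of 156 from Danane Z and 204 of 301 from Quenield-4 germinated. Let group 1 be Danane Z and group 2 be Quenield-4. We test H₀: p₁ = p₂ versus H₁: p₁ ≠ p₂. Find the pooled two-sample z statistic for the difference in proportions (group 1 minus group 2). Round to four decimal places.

p̂₁ = 84/156 = 0.538462, p̂₂ = 204/301 = 0.677741.
Pooled p̂ = (84+204)/(156+301) = 288/457 = 0.630197.
SE = √(0.233049 × 0.00973252) = 0.047625.
z = (0.538462 − 0.677741)/0.047625 = -0.139279/0.047625 = -2.9245.

z = -2.9245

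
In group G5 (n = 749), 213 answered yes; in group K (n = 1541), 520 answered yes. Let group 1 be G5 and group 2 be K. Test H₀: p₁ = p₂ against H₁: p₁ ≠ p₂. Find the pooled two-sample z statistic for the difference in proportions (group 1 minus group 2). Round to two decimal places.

p̂₁ = 213/749 = 0.2844, p̂₂ = 520/1541 = 0.3374.
Pooled p̂ = (213+520)/(749+1541) = 733/2290 = 0.3201.
SE = √(p̂(1−p̂)(1/n₁+1/n₂)) = √(0.3201·0.6799·0.00198404) = √(0.00043179) = 0.0208.
z = (0.2844 − 0.3374)/0.0208 = -0.0530/0.0208 = -2.55.
Two-sided p-value ≈ 2·Φ(−2.554) = 0.0107.

z = -2.55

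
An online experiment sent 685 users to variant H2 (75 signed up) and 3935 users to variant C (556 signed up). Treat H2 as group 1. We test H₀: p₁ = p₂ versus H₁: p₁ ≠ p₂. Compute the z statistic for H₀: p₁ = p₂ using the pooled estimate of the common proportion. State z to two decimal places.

p̂₁ = 75/685 ≈ 0.1095, p̂₂ = 556/3935 ≈ 0.1413.
Pooled p̂ = (75+556)/(685+3935) = 631/4620 = 0.1366.
SE = √(p̂(1−p̂)(1/n₁+1/n₂)) = √(0.1366·0.8634·0.00171398) = √(0.000202123) = 0.0142.
z = (0.1095 − 0.1413)/0.0142 = -0.0318/0.0142 = -2.24.

z = -2.24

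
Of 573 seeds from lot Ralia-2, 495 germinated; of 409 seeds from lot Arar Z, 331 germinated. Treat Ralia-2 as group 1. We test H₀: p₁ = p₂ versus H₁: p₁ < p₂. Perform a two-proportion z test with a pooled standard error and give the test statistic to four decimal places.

z = 2.3068

p̂₁ = 495/573 = 0.863874, p̂₂ = 331/409 = 0.809291.
Pooled p̂ = (495+331)/(573+409) = 826/982 = 0.841141.
SE = √(p̂(1−p̂)(1/n₁+1/n₂)) = √(0.841141·0.158859·0.00419019) = √(0.000559906) = 0.023662.
z = (0.863874 − 0.809291)/0.023662 = 0.054583/0.023662 = 2.3068.
p-value = P(Z < 2.307) ≈ 0.9895.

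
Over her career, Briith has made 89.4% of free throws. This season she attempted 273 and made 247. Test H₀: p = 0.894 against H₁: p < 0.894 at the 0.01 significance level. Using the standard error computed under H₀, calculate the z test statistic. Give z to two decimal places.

p̂ = 247/273 ≈ 0.9048.
SE = √(p₀(1−p₀)/n) = √(0.094764/273) = 0.0186.
z = (0.9048 − 0.894)/0.0186 = 0.0108/0.0186 = 0.58.
p-value = P(Z < 0.578) ≈ 0.7182. With α = 0.01, fail to reject H₀.

z = 0.58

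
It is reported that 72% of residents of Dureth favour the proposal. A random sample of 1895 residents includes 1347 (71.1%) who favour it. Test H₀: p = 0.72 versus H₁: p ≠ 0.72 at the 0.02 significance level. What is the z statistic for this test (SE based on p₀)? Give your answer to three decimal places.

z = -0.890

p̂ = 1347/1895 = 0.71082.
Under H₀, SE = √(0.72·0.28/1895) = √(0.000106385) = 0.01031.
z = (0.71082 − 0.72)/0.01031 = -0.00918/0.01031 = -0.890.
p-value = 2·P(Z > 0.890) ≈ 0.3733, so at α = 0.02 we fail to reject H₀.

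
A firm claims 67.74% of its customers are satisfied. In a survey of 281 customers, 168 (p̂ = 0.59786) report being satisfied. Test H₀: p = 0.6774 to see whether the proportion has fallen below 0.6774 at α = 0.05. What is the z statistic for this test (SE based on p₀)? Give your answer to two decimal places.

p̂ = 168/281 ≈ 0.5979.
Standard error under H₀: √(0.6774×0.3226/281) = 0.0279.
z = (0.5979 − 0.6774)/0.0279 = -0.0795/0.0279 = -2.85.
p-value = P(Z < -2.852) ≈ 0.0022; since p < α = 0.05, reject H₀.

z = -2.85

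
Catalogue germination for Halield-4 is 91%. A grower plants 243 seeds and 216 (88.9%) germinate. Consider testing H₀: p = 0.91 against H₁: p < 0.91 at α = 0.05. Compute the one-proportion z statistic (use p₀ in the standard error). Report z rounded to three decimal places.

z = -1.150

p̂ = 216/243 = 0.88889.
SE = √(p₀(1−p₀)/n) = √(0.0819/243) = 0.01836.
z = (0.88889 − 0.91)/0.01836 = -0.02111/0.01836 = -1.150.
p-value = P(Z < -1.150) ≈ 0.1251; since p > α = 0.05, fail to reject H₀.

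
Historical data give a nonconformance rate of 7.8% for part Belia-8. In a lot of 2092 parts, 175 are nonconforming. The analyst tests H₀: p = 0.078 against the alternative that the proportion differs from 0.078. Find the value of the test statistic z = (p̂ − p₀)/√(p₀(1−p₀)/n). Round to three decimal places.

p̂ = 175/2092 = 0.08365.
SE = √(p₀(1−p₀)/n) = √(0.071916/2092) = 0.00586.
z = (0.08365 − 0.078)/0.00586 = 0.00565/0.00586 = 0.964.
p-value = 2·P(Z > 0.964) ≈ 0.3351.

z = 0.964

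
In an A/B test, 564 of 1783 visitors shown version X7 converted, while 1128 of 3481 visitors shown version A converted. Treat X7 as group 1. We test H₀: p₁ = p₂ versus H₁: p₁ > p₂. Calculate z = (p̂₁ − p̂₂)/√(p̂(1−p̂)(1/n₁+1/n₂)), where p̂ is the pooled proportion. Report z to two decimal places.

p̂₁ = 564/1783 ≈ 0.3163, p̂₂ = 1128/3481 ≈ 0.3240.
Pooled p̂ = (564+1128)/(1783+3481) = 1692/5264 = 0.3214.
SE = √(0.218112 × 0.000848126) = 0.0136.
z = (0.3163 − 0.3240)/0.0136 = -0.0077/0.0136 = -0.57.
p-value = P(Z > -0.568) ≈ 0.7149.

z = -0.57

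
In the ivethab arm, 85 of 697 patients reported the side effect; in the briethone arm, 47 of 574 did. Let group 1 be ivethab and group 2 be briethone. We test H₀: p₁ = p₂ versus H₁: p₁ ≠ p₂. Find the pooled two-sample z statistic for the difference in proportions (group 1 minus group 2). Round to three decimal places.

p̂₁ = 85/697 ≈ 0.12195, p̂₂ = 47/574 ≈ 0.08188.
Pooled p̂ = (85+47)/(697+574) = 132/1271 = 0.10386.
SE = √(0.0930693 × 0.00317688) = 0.01720.
z = (0.12195 − 0.08188)/0.01720 = 0.04007/0.01720 = 2.330.
Two-sided p-value ≈ 2·Φ(−2.330) = 0.0198.

z = 2.330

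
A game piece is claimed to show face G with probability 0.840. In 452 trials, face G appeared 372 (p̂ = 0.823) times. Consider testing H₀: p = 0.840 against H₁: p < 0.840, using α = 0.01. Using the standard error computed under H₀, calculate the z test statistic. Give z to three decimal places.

z = -0.985

p̂ = 372/452 ≈ 0.82301.
Under H₀, SE = √(0.84·0.16/452) = √(0.000297345) = 0.01724.
z = (0.82301 − 0.84)/0.01724 = -0.01699/0.01724 = -0.985.
p-value = P(Z < -0.985) ≈ 0.1622; since p > α = 0.01, fail to reject H₀.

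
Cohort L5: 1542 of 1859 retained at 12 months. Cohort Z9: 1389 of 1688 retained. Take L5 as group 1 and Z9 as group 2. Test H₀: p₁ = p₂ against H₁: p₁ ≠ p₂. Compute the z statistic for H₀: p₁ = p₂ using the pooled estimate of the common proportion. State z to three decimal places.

p̂₁ = 1542/1859 ≈ 0.82948, p̂₂ = 1389/1688 ≈ 0.82287.
Pooled p̂ = (1542+1389)/(1859+1688) = 2931/3547 = 0.82633.
SE = √(p̂(1−p̂)(1/n₁+1/n₂)) = √(0.82633·0.17367·0.00113034) = √(0.000162212) = 0.01274.
z = (0.82948 − 0.82287)/0.01274 = 0.00661/0.01274 = 0.519.
p-value = 2·P(Z > 0.519) ≈ 0.6037.

z = 0.519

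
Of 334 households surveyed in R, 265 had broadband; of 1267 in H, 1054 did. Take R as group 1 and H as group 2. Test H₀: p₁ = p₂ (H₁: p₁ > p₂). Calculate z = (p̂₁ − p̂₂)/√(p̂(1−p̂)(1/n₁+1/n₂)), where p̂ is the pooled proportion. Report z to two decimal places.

p̂₁ = 265/334 ≈ 0.79341, p̂₂ = 1054/1267 ≈ 0.83189.
Pooled p̂ = (265+1054)/(334+1267) = 1319/1601 = 0.82386.
SE = √(p̂(1−p̂)(1/n₁+1/n₂)) = √(0.82386·0.17614·0.00378328) = √(0.000549009) = 0.02343.
z = (0.79341 − 0.83189)/0.02343 = -0.03848/0.02343 = -1.64.

z = -1.64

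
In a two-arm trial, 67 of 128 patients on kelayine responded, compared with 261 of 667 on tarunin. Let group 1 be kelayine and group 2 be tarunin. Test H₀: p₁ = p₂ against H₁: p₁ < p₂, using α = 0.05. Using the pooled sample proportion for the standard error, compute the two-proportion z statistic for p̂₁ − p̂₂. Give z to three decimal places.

p̂₁ = 67/128 = 0.52344, p̂₂ = 261/667 = 0.39130.
Pooled p̂ = (67+261)/(128+667) = 328/795 = 0.41258.
SE = √(0.242358 × 0.00931175) = 0.04751.
z = (0.52344 − 0.39130)/0.04751 = 0.13214/0.04751 = 2.781.
p-value = P(Z < 2.781) ≈ 0.9973, so at α = 0.05 we fail to reject H₀.

z = 2.781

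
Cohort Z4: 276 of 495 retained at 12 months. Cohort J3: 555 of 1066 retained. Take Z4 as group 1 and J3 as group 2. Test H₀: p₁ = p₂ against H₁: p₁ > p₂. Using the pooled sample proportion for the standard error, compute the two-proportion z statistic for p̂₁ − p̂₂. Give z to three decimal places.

p̂₁ = 276/495 = 0.55758, p̂₂ = 555/1066 = 0.52064.
Pooled p̂ = (276+555)/(495+1066) = 831/1561 = 0.53235.
SE = √(0.248953 × 0.00295829) = 0.02714.
z = (0.55758 − 0.52064)/0.02714 = 0.03694/0.02714 = 1.361.
p-value = P(Z > 1.361) ≈ 0.0867.

z = 1.361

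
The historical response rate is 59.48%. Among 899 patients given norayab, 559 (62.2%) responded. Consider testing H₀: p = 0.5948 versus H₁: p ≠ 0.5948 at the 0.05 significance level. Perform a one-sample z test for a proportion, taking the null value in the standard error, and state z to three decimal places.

z = 1.649

p̂ = 559/899 = 0.62180.
SE = √(p₀(1−p₀)/n) = √(0.24101/899) = 0.01637.
z = (0.62180 − 0.5948)/0.01637 = 0.02700/0.01637 = 1.649.
p-value = 2·P(Z > 1.649) ≈ 0.0991. With α = 0.05, fail to reject H₀.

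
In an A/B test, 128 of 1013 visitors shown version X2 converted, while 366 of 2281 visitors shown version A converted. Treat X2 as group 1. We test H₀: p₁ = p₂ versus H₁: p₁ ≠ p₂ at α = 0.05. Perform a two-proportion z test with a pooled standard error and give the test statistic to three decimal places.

p̂₁ = 128/1013 ≈ 0.126357, p̂₂ = 366/2281 ≈ 0.160456.
Pooled p̂ = (128+366)/(1013+2281) = 494/3294 = 0.149970.
SE = √(0.127479 × 0.00142557) = 0.013481.
z = (0.126357 − 0.160456)/0.013481 = -0.034099/0.013481 = -2.529.
Two-sided p-value ≈ 2·Φ(−2.529) = 0.0114; since p < α = 0.05, reject H₀.

z = -2.529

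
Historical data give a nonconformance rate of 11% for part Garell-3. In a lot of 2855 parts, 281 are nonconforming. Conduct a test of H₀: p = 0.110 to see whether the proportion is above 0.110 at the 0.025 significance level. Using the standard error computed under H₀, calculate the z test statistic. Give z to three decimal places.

z = -1.977

p̂ = 281/2855 = 0.098424.
Under H₀, SE = √(0.11·0.89/2855) = √(3.42907e-05) = 0.005856.
z = (0.098424 − 0.11)/0.005856 = -0.011576/0.005856 = -1.977.
p-value = P(Z > -1.977) ≈ 0.9760. With α = 0.025, fail to reject H₀.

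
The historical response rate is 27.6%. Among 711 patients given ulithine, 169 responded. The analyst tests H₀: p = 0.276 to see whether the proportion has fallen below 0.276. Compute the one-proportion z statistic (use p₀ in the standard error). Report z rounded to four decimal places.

z = -2.2850

p̂ = 169/711 ≈ 0.2376934.
Under H₀, SE = √(0.276·0.724/711) = √(0.000281046) = 0.0167644.
z = (0.2376934 − 0.276)/0.0167644 = -0.0383066/0.0167644 = -2.2850.
p-value = P(Z < -2.285) ≈ 0.0112.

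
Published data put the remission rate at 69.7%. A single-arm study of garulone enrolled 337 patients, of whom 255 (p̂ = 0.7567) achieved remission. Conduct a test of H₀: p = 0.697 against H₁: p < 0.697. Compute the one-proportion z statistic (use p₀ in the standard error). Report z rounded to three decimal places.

p̂ = 255/337 ≈ 0.75668.
SE = √(p₀(1−p₀)/n) = √(0.21119/337) = 0.02503.
z = (0.75668 − 0.697)/0.02503 = 0.05968/0.02503 = 2.384.
p-value = P(Z < 2.384) ≈ 0.9914.

z = 2.384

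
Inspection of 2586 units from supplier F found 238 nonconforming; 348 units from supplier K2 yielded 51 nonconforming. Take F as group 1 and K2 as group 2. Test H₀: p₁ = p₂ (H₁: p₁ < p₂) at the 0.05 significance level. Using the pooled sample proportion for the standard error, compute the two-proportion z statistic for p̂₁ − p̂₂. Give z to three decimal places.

z = -3.204

p̂₁ = 238/2586 ≈ 0.092034, p̂₂ = 51/348 ≈ 0.146552.
Pooled p̂ = (238+51)/(2586+348) = 289/2934 = 0.098500.
SE = √(0.088798 × 0.00326026) = 0.017015.
z = (0.092034 − 0.146552)/0.017015 = -0.054518/0.017015 = -3.204.
p-value = P(Z < -3.204) ≈ 0.0007. With α = 0.05, reject H₀.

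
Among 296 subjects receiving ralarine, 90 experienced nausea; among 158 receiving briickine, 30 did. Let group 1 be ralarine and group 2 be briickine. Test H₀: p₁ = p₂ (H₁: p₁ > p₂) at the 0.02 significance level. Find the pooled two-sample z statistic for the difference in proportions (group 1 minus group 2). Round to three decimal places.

z = 2.628

p̂₁ = 90/296 ≈ 0.30405, p̂₂ = 30/158 ≈ 0.18987.
Pooled p̂ = (90+30)/(296+158) = 120/454 = 0.26432.
SE = √(0.194454 × 0.00970749) = 0.04345.
z = (0.30405 − 0.18987)/0.04345 = 0.11418/0.04345 = 2.628.
p-value = P(Z > 2.628) ≈ 0.0043, so at α = 0.02 we reject H₀.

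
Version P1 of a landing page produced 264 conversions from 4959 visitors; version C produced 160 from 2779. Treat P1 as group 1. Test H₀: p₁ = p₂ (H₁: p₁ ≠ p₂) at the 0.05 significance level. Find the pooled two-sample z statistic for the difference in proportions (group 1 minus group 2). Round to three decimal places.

p̂₁ = 264/4959 = 0.053237, p̂₂ = 160/2779 = 0.057575.
Pooled p̂ = (264+160)/(4959+2779) = 424/7738 = 0.054795.
SE = √(p̂(1−p̂)(1/n₁+1/n₂)) = √(0.054795·0.945205·0.000561495) = √(2.9081e-05) = 0.005393.
z = (0.053237 − 0.057575)/0.005393 = -0.004338/0.005393 = -0.804.
Two-sided p-value ≈ 2·Φ(−0.804) = 0.4211, so at α = 0.05 we fail to reject H₀.

z = -0.804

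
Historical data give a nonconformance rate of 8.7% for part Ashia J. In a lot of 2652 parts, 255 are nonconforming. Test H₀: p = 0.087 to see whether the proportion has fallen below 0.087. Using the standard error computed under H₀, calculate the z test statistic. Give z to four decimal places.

p̂ = 255/2652 ≈ 0.096154.
SE = √(p₀(1−p₀)/n) = √(0.079431/2652) = 0.005473.
z = (0.096154 − 0.087)/0.005473 = 0.009154/0.005473 = 1.6726.
p-value = P(Z < 1.673) ≈ 0.9528.

z = 1.6726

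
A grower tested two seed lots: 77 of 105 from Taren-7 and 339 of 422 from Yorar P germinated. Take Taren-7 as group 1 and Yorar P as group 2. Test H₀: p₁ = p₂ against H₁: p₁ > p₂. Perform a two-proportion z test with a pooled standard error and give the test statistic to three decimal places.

p̂₁ = 77/105 = 0.73333, p̂₂ = 339/422 = 0.80332.
Pooled p̂ = (77+339)/(105+422) = 416/527 = 0.78937.
SE = √(0.166263 × 0.0118935) = 0.04447.
z = (0.73333 − 0.80332)/0.04447 = -0.06999/0.04447 = -1.574.

z = -1.574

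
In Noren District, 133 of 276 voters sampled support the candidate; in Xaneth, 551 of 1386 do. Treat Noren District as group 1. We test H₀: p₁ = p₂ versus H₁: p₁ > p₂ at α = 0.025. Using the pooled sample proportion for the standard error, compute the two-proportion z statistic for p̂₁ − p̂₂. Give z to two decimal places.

p̂₁ = 133/276 ≈ 0.4819, p̂₂ = 551/1386 ≈ 0.3975.
Pooled p̂ = (133+551)/(276+1386) = 684/1662 = 0.4116.
SE = √(p̂(1−p̂)(1/n₁+1/n₂)) = √(0.4116·0.5884·0.00434469) = √(0.00105218) = 0.0324.
z = (0.4819 − 0.3975)/0.0324 = 0.0844/0.0324 = 2.60.
p-value = P(Z > 2.600) ≈ 0.0047, so at α = 0.025 we reject H₀.

z = 2.60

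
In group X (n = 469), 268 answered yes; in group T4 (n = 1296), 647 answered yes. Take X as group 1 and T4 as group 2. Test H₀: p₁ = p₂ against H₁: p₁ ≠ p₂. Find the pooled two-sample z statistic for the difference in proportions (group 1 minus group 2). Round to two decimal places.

p̂₁ = 268/469 ≈ 0.5714, p̂₂ = 647/1296 ≈ 0.4992.
Pooled p̂ = (268+647)/(469+1296) = 915/1765 = 0.5184.
SE = √(p̂(1−p̂)(1/n₁+1/n₂)) = √(0.5184·0.4816·0.0029038) = √(0.000724966) = 0.0269.
z = (0.5714 − 0.4992)/0.0269 = 0.0722/0.0269 = 2.68.

z = 2.68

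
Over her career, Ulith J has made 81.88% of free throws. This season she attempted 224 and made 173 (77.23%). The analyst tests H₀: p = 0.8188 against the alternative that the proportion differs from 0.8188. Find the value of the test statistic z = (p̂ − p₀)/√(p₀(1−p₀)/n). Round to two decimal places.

z = -1.81

p̂ = 173/224 ≈ 0.7723.
Under H₀, SE = √(0.8188·0.1812/224) = √(0.000662351) = 0.0257.
z = (0.7723 − 0.8188)/0.0257 = -0.0465/0.0257 = -1.81.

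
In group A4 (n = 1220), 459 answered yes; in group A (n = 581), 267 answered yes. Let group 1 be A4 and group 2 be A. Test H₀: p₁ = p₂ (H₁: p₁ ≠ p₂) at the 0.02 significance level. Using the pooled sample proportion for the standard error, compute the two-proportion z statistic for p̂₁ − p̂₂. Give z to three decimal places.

p̂₁ = 459/1220 = 0.376230, p̂₂ = 267/581 = 0.459552.
Pooled p̂ = (459+267)/(1220+581) = 726/1801 = 0.403109.
SE = √(p̂(1−p̂)(1/n₁+1/n₂)) = √(0.403109·0.596891·0.00254084) = √(0.000611358) = 0.024726.
z = (0.376230 − 0.459552)/0.024726 = -0.083322/0.024726 = -3.370.
Two-sided p-value ≈ 2·Φ(−3.370) = 0.0008. With α = 0.02, reject H₀.

z = -3.370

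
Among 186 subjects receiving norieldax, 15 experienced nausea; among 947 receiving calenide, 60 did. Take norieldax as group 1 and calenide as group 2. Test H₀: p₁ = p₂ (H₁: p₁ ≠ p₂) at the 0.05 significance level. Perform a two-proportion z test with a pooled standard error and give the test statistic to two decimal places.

p̂₁ = 15/186 ≈ 0.08065, p̂₂ = 60/947 ≈ 0.06336.
Pooled p̂ = (15+60)/(186+947) = 75/1133 = 0.06620.
SE = √(0.061814 × 0.00643231) = 0.01994.
z = (0.08065 − 0.06336)/0.01994 = 0.01729/0.01994 = 0.87.
p-value = 2·P(Z > 0.867) ≈ 0.3860. With α = 0.05, fail to reject H₀.

z = 0.87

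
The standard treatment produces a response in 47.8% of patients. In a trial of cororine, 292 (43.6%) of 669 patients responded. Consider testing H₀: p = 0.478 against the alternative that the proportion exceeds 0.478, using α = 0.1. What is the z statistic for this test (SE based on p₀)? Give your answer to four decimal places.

z = -2.1503

p̂ = 292/669 = 0.4364723.
SE = √(p₀(1−p₀)/n) = √(0.24952/669) = 0.0193124.
z = (0.4364723 − 0.478)/0.0193124 = -0.0415277/0.0193124 = -2.1503.
p-value = P(Z > -2.150) ≈ 0.9842; since p > α = 0.1, fail to reject H₀.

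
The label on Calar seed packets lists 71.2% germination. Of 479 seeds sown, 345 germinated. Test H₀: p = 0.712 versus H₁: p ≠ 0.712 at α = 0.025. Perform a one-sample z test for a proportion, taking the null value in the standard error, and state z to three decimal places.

z = 0.399

p̂ = 345/479 ≈ 0.72025.
SE = √(p₀(1−p₀)/n) = √(0.20506/479) = 0.02069.
z = (0.72025 − 0.712)/0.02069 = 0.00825/0.02069 = 0.399.
Two-sided p-value ≈ 2·Φ(−0.399) = 0.6901. With α = 0.025, fail to reject H₀.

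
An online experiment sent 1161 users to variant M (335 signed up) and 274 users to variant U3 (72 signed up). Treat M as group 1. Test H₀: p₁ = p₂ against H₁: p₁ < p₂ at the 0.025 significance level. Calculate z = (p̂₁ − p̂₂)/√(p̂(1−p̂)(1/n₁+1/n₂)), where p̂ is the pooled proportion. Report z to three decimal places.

p̂₁ = 335/1161 ≈ 0.28854, p̂₂ = 72/274 ≈ 0.26277.
Pooled p̂ = (335+72)/(1161+274) = 407/1435 = 0.28362.
SE = √(p̂(1−p̂)(1/n₁+1/n₂)) = √(0.28362·0.71638·0.00451096) = √(0.000916543) = 0.03027.
z = (0.28854 − 0.26277)/0.03027 = 0.02577/0.03027 = 0.851.
p-value = P(Z < 0.851) ≈ 0.8027; since p > α = 0.025, fail to reject H₀.

z = 0.851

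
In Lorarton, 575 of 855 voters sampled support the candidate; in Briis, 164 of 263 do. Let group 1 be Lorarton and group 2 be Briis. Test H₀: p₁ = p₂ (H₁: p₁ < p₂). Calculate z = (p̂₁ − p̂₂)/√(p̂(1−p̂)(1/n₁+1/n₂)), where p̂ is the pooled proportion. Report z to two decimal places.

p̂₁ = 575/855 ≈ 0.67251, p̂₂ = 164/263 ≈ 0.62357.
Pooled p̂ = (575+164)/(855+263) = 739/1118 = 0.66100.
SE = √(0.224078 × 0.00497187) = 0.03338.
z = (0.67251 − 0.62357)/0.03338 = 0.04894/0.03338 = 1.47.

z = 1.47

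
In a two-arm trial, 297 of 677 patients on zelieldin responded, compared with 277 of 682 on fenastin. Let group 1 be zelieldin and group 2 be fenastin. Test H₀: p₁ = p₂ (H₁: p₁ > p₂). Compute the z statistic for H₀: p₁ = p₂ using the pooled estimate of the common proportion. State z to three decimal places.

p̂₁ = 297/677 = 0.43870, p̂₂ = 277/682 = 0.40616.
Pooled p̂ = (297+277)/(677+682) = 574/1359 = 0.42237.
SE = √(p̂(1−p̂)(1/n₁+1/n₂)) = √(0.42237·0.57763·0.00294338) = √(0.000718107) = 0.02680.
z = (0.43870 − 0.40616)/0.02680 = 0.03254/0.02680 = 1.214.
p-value = P(Z > 1.214) ≈ 0.1123.

z = 1.214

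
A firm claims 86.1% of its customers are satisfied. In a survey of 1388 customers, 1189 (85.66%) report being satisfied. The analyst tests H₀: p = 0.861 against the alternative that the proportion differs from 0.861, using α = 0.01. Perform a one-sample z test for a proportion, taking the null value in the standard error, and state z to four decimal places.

z = -0.4708

p̂ = 1189/1388 = 0.856628.
SE = √(p₀(1−p₀)/n) = √(0.11968/1388) = 0.009286.
z = (0.856628 − 0.861)/0.009286 = -0.004372/0.009286 = -0.4708.
Two-sided p-value ≈ 2·Φ(−0.471) = 0.6378, so at α = 0.01 we fail to reject H₀.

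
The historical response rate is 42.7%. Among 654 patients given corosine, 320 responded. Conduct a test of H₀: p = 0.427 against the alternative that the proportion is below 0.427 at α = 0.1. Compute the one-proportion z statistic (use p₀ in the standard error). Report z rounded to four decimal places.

z = 3.2208

p̂ = 320/654 ≈ 0.489297.
Standard error under H₀: √(0.427×0.573/654) = 0.019342.
z = (0.489297 − 0.427)/0.019342 = 0.062297/0.019342 = 3.2208.
p-value = P(Z < 3.221) ≈ 0.9994, so at α = 0.1 we fail to reject H₀.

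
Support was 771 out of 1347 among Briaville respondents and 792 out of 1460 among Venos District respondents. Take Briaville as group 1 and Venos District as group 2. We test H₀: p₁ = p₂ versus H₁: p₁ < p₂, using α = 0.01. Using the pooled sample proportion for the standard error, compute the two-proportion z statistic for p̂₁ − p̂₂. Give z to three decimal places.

z = 1.594

p̂₁ = 771/1347 = 0.57238, p̂₂ = 792/1460 = 0.54247.
Pooled p̂ = (771+792)/(1347+1460) = 1563/2807 = 0.55682.
SE = √(0.246771 × 0.00142732) = 0.01877.
z = (0.57238 − 0.54247)/0.01877 = 0.02991/0.01877 = 1.594.
p-value = P(Z < 1.594) ≈ 0.9445, so at α = 0.01 we fail to reject H₀.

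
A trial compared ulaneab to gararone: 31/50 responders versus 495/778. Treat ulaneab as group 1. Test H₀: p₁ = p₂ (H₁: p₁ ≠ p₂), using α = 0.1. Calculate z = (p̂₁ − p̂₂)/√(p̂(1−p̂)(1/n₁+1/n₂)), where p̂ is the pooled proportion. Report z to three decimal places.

z = -0.231

p̂₁ = 31/50 = 0.62000, p̂₂ = 495/778 = 0.63625.
Pooled p̂ = (31+495)/(50+778) = 526/828 = 0.63527.
SE = √(0.231703 × 0.0212853) = 0.07023.
z = (0.62000 − 0.63625)/0.07023 = -0.01625/0.07023 = -0.231.
Two-sided p-value ≈ 2·Φ(−0.231) = 0.8170. With α = 0.1, fail to reject H₀.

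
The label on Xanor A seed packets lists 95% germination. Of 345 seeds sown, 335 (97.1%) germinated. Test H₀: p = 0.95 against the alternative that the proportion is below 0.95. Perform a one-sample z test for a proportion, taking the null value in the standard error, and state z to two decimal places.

p̂ = 335/345 ≈ 0.9710.
SE = √(p₀(1−p₀)/n) = √(0.0475/345) = 0.0117.
z = (0.9710 − 0.95)/0.0117 = 0.0210/0.0117 = 1.79.
p-value = P(Z < 1.791) ≈ 0.9633.

z = 1.79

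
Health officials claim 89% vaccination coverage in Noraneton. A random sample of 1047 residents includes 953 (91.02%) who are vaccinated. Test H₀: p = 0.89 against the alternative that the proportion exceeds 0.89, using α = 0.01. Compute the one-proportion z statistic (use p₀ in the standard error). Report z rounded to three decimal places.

p̂ = 953/1047 = 0.91022.
Under H₀, SE = √(0.89·0.11/1047) = √(9.35053e-05) = 0.00967.
z = (0.91022 − 0.89)/0.00967 = 0.02022/0.00967 = 2.091.
p-value = P(Z > 2.091) ≈ 0.0183, so at α = 0.01 we fail to reject H₀.

z = 2.091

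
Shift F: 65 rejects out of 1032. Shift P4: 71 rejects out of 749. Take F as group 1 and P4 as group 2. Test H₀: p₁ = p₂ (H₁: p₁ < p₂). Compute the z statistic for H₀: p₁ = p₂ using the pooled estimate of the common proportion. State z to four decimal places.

p̂₁ = 65/1032 ≈ 0.062984, p̂₂ = 71/749 ≈ 0.094793.
Pooled p̂ = (65+71)/(1032+749) = 136/1781 = 0.076362.
SE = √(0.0705305 × 0.00230411) = 0.012748.
z = (0.062984 − 0.094793)/0.012748 = -0.031809/0.012748 = -2.4952.

z = -2.4952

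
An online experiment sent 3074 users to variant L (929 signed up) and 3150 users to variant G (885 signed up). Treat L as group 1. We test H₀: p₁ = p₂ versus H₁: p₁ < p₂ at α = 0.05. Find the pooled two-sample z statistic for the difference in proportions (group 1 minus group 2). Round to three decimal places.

z = 1.845

p̂₁ = 929/3074 ≈ 0.30221, p̂₂ = 885/3150 ≈ 0.28095.
Pooled p̂ = (929+885)/(3074+3150) = 1814/6224 = 0.29145.
SE = √(0.206508 × 0.000642769) = 0.01152.
z = (0.30221 − 0.28095)/0.01152 = 0.02126/0.01152 = 1.845.
p-value = P(Z < 1.845) ≈ 0.9675, so at α = 0.05 we fail to reject H₀.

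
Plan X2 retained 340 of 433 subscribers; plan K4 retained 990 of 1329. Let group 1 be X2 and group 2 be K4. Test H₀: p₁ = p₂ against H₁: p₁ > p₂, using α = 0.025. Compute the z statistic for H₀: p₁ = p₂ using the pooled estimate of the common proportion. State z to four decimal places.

p̂₁ = 340/433 = 0.785219, p̂₂ = 990/1329 = 0.744921.
Pooled p̂ = (340+990)/(433+1329) = 1330/1762 = 0.754824.
SE = √(0.185065 × 0.00306191) = 0.023804.
z = (0.785219 − 0.744921)/0.023804 = 0.040298/0.023804 = 1.6929.
p-value = P(Z > 1.693) ≈ 0.0452. With α = 0.025, fail to reject H₀.

z = 1.6929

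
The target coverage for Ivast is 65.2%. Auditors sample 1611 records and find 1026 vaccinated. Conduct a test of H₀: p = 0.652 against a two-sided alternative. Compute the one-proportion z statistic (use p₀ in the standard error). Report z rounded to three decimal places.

p̂ = 1026/1611 = 0.63687.
SE = √(p₀(1−p₀)/n) = √(0.2269/1611) = 0.01187.
z = (0.63687 − 0.652)/0.01187 = -0.01513/0.01187 = -1.275.

z = -1.275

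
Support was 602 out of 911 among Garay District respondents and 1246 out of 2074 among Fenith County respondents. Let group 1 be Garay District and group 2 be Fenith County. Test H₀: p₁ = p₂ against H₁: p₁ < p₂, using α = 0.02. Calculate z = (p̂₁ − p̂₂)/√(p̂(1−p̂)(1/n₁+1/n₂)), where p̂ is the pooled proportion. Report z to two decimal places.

z = 3.11

p̂₁ = 602/911 ≈ 0.6608, p̂₂ = 1246/2074 ≈ 0.6008.
Pooled p̂ = (602+1246)/(911+2074) = 1848/2985 = 0.6191.
SE = √(p̂(1−p̂)(1/n₁+1/n₂)) = √(0.6191·0.3809·0.00157985) = √(0.000372555) = 0.0193.
z = (0.6608 − 0.6008)/0.0193 = 0.0600/0.0193 = 3.11.
p-value = P(Z < 3.111) ≈ 0.9991, so at α = 0.02 we fail to reject H₀.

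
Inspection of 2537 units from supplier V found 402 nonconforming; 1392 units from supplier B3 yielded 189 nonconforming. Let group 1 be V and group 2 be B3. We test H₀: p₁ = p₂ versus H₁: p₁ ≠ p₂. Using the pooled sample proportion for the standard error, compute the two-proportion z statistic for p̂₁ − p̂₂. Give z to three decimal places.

z = 1.902

p̂₁ = 402/2537 = 0.15845, p̂₂ = 189/1392 = 0.13578.
Pooled p̂ = (402+189)/(2537+1392) = 591/3929 = 0.15042.
SE = √(p̂(1−p̂)(1/n₁+1/n₂)) = √(0.15042·0.84958·0.00111256) = √(0.000142178) = 0.01192.
z = (0.15845 − 0.13578)/0.01192 = 0.02267/0.01192 = 1.902.
p-value = 2·P(Z > 1.902) ≈ 0.0572.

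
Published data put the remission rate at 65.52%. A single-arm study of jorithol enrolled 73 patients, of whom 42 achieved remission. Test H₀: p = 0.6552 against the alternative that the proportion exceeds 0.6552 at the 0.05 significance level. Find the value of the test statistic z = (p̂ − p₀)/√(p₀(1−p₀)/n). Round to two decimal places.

z = -1.44

p̂ = 42/73 = 0.5753.
Standard error under H₀: √(0.6552×0.3448/73) = 0.0556.
z = (0.5753 − 0.6552)/0.0556 = -0.0799/0.0556 = -1.44.
p-value = P(Z > -1.436) ≈ 0.9244; since p > α = 0.05, fail to reject H₀.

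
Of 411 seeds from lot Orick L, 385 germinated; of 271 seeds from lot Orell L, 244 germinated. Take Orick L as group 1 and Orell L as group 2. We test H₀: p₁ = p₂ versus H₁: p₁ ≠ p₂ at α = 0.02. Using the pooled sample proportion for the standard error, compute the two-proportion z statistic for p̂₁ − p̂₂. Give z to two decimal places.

z = 1.74

p̂₁ = 385/411 ≈ 0.9367, p̂₂ = 244/271 ≈ 0.9004.
Pooled p̂ = (385+244)/(411+271) = 629/682 = 0.9223.
SE = √(p̂(1−p̂)(1/n₁+1/n₂)) = √(0.9223·0.0777·0.00612313) = √(0.000438865) = 0.0209.
z = (0.9367 − 0.9004)/0.0209 = 0.0363/0.0209 = 1.74.
p-value = 2·P(Z > 1.736) ≈ 0.0825. With α = 0.02, fail to reject H₀.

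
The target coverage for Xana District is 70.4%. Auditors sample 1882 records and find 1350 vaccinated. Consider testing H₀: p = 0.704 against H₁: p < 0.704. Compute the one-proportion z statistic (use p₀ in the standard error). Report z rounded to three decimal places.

p̂ = 1350/1882 ≈ 0.71732.
SE = √(p₀(1−p₀)/n) = √(0.20838/1882) = 0.01052.
z = (0.71732 − 0.704)/0.01052 = 0.01332/0.01052 = 1.266.

z = 1.266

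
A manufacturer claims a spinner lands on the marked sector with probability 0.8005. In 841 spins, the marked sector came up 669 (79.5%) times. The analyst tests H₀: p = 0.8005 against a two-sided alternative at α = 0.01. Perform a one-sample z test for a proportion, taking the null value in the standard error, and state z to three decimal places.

p̂ = 669/841 = 0.79548.
Standard error under H₀: √(0.8005×0.1995/841) = 0.01378.
z = (0.79548 − 0.8005)/0.01378 = -0.00502/0.01378 = -0.364.
Two-sided p-value ≈ 2·Φ(−0.364) = 0.7157; since p > α = 0.01, fail to reject H₀.

z = -0.364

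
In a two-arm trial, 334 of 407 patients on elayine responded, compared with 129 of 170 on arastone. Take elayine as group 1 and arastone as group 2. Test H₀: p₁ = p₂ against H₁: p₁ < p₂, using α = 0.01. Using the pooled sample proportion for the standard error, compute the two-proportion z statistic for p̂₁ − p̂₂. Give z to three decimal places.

p̂₁ = 334/407 ≈ 0.82064, p̂₂ = 129/170 ≈ 0.75882.
Pooled p̂ = (334+129)/(407+170) = 463/577 = 0.80243.
SE = √(0.158538 × 0.00833936) = 0.03636.
z = (0.82064 − 0.75882)/0.03636 = 0.06182/0.03636 = 1.700.
p-value = P(Z < 1.700) ≈ 0.9554. With α = 0.01, fail to reject H₀.

z = 1.700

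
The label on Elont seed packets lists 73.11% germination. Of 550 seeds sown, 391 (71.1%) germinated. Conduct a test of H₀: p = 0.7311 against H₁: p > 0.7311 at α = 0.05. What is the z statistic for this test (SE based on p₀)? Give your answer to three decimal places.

p̂ = 391/550 ≈ 0.71091.
Standard error under H₀: √(0.7311×0.2689/550) = 0.01891.
z = (0.71091 − 0.7311)/0.01891 = -0.02019/0.01891 = -1.068.
p-value = P(Z > -1.068) ≈ 0.8572; since p > α = 0.05, fail to reject H₀.

z = -1.068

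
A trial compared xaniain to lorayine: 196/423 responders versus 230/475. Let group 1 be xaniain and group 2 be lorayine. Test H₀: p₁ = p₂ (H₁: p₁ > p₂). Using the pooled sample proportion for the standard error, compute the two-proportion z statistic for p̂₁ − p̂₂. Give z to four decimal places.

p̂₁ = 196/423 = 0.463357, p̂₂ = 230/475 = 0.484211.
Pooled p̂ = (196+230)/(423+475) = 426/898 = 0.474388.
SE = √(p̂(1−p̂)(1/n₁+1/n₂)) = √(0.474388·0.525612·0.00446933) = √(0.0011144) = 0.033383.
z = (0.463357 − 0.484211)/0.033383 = -0.020854/0.033383 = -0.6247.
p-value = P(Z > -0.625) ≈ 0.7339.

z = -0.6247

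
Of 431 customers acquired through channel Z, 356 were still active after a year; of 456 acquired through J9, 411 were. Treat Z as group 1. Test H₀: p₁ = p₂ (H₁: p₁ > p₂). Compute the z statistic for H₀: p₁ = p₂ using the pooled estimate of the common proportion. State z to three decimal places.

z = -3.278

p̂₁ = 356/431 = 0.82599, p̂₂ = 411/456 = 0.90132.
Pooled p̂ = (356+411)/(431+456) = 767/887 = 0.86471.
SE = √(p̂(1−p̂)(1/n₁+1/n₂)) = √(0.86471·0.13529·0.00451317) = √(0.000527972) = 0.02298.
z = (0.82599 − 0.90132)/0.02298 = -0.07533/0.02298 = -3.278.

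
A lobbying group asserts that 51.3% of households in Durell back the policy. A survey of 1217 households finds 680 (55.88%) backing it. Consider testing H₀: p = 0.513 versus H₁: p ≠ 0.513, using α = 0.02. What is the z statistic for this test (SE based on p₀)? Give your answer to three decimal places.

z = 3.193

p̂ = 680/1217 = 0.55875.
SE = √(p₀(1−p₀)/n) = √(0.24983/1217) = 0.01433.
z = (0.55875 − 0.513)/0.01433 = 0.04575/0.01433 = 3.193.
Two-sided p-value ≈ 2·Φ(−3.193) = 0.0014. With α = 0.02, reject H₀.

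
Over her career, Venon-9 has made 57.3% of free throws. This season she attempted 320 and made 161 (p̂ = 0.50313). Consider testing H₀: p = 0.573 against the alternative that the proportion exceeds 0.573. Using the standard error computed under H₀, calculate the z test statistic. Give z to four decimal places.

p̂ = 161/320 = 0.503125.
SE = √(p₀(1−p₀)/n) = √(0.24467/320) = 0.027651.
z = (0.503125 − 0.573)/0.027651 = -0.069875/0.027651 = -2.5270.

z = -2.5270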